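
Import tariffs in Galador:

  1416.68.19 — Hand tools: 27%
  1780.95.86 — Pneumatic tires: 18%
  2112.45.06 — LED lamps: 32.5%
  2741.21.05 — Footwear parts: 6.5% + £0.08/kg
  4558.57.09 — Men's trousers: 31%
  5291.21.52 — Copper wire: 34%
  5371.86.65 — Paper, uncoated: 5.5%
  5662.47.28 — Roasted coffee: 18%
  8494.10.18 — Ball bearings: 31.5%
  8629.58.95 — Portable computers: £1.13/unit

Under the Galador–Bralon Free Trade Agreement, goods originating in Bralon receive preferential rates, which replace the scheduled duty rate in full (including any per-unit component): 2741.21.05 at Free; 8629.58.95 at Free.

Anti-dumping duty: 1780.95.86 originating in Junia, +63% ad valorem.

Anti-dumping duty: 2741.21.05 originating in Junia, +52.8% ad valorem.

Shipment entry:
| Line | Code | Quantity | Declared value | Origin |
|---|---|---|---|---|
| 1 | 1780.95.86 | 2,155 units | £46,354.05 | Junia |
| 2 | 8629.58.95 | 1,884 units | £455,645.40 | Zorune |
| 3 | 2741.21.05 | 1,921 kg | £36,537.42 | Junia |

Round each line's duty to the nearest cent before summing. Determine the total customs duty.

Line 1 (1780.95.86, Junia, 2,155 units, £46,354.05):
Base rate for 1780.95.86 is 18%.
Additional duty on 1780.95.86 from Junia: +63%. Applied ad valorem rate: 18% + 63% = 81%.
Duty = £46,354.05 × 81% = £37,546.78.
Line 2 (8629.58.95, Zorune, 1,884 units, £455,645.40):
Base rate for 8629.58.95 is £1.13/unit.
8629.58.95 has an FTA preferential rate, but origin Zorune is not Bralon; base rate stands.
Duty = 1,884 × £1.13 = £2,128.92.
Line 3 (2741.21.05, Junia, 1,921 kg, £36,537.42):
Base rate for 2741.21.05 is 6.5% + £0.08/kg.
2741.21.05 has an FTA preferential rate, but origin Junia is not Bralon; base rate stands.
Additional duty on 2741.21.05 from Junia: +52.8%. Applied ad valorem rate: 6.5% + 52.8% = 59.3%.
Duty = £36,537.42 × 59.3% + 1,921 × £0.08 = £21,820.37.
Total = £37,546.78 + £2,128.92 + £21,820.37 = £61,496.07.

£61,496.07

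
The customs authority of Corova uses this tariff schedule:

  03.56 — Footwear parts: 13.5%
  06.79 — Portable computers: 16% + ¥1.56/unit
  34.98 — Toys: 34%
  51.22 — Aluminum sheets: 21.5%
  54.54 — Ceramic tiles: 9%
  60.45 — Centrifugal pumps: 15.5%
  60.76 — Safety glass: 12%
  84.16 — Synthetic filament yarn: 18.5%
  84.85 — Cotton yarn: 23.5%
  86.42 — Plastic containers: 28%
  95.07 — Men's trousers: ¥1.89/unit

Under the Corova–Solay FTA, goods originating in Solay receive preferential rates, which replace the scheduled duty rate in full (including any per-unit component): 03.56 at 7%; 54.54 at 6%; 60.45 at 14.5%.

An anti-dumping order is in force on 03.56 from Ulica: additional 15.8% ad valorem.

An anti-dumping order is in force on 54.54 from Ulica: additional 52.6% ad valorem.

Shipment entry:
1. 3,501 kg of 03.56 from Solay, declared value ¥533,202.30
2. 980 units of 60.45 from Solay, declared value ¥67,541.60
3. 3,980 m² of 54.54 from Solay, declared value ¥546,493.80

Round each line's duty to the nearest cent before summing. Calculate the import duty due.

Line 1 (03.56, Solay, 3,501 kg, ¥533,202.30):
Base rate for 03.56 is 13.5%.
Origin Solay qualifies under the Corova–Solay agreement and 03.56 is covered: preferential rate 7% applies instead.
The additional-duty order on 03.56 targets Ulica, not Solay; it does not apply.
Duty = ¥533,202.30 × 7% = ¥37,324.16.
Line 2 (60.45, Solay, 980 units, ¥67,541.60):
Base rate for 60.45 is 15.5%.
Origin Solay qualifies under the Corova–Solay agreement and 60.45 is covered: preferential rate 14.5% applies instead.
Duty = ¥67,541.60 × 14.5% = ¥9,793.53.
Line 3 (54.54, Solay, 3,980 m², ¥546,493.80):
Base rate for 54.54 is 9%.
Origin Solay qualifies under the Corova–Solay agreement and 54.54 is covered: preferential rate 6% applies instead.
The additional-duty order on 54.54 targets Ulica, not Solay; it does not apply.
Duty = ¥546,493.80 × 6% = ¥32,789.63.
Total = ¥37,324.16 + ¥9,793.53 + ¥32,789.63 = ¥79,907.32.

¥79,907.32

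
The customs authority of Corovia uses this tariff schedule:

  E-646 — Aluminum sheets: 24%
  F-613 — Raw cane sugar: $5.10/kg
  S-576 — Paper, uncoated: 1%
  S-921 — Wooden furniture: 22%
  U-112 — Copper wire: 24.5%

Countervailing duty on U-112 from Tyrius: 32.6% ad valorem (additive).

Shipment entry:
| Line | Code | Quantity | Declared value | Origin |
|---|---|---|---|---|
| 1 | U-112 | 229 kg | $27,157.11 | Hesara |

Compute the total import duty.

$6,653.49

Line 1 (U-112, Hesara, 229 kg, $27,157.11):
Base rate for U-112 is 24.5%.
The additional-duty order on U-112 targets Tyrius, not Hesara; it does not apply.
Duty = $27,157.11 × 24.5% = $6,653.49.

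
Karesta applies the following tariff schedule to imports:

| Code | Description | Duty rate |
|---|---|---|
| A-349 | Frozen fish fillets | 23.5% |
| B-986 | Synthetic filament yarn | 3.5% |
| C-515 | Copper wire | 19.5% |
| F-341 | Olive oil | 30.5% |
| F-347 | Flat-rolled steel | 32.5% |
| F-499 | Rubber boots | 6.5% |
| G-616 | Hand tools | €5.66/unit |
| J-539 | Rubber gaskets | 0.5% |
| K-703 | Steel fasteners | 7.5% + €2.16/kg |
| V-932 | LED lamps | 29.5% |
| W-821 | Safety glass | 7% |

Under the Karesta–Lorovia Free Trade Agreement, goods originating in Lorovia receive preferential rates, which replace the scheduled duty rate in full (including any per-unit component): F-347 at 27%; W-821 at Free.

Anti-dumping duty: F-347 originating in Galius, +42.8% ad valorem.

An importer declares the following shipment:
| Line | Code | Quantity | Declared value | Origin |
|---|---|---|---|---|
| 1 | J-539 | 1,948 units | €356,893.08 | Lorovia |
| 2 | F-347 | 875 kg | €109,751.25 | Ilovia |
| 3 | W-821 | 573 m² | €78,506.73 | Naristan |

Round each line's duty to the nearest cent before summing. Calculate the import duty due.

€42,949.10

Line 1 (J-539, Lorovia, 1,948 units, €356,893.08):
Base rate for J-539 is 0.5%.
Origin Lorovia is the FTA partner but J-539 is not on the preference list; base rate stands.
Duty = €356,893.08 × 0.5% = €1,784.47.
Line 2 (F-347, Ilovia, 875 kg, €109,751.25):
Base rate for F-347 is 32.5%.
F-347 has an FTA preferential rate, but origin Ilovia is not Lorovia; base rate stands.
The additional-duty order on F-347 targets Galius, not Ilovia; it does not apply.
Duty = €109,751.25 × 32.5% = €35,669.16.
Line 3 (W-821, Naristan, 573 m², €78,506.73):
Base rate for W-821 is 7%.
W-821 has an FTA preferential rate, but origin Naristan is not Lorovia; base rate stands.
Duty = €78,506.73 × 7% = €5,495.47.
Total = €1,784.47 + €35,669.16 + €5,495.47 = €42,949.10.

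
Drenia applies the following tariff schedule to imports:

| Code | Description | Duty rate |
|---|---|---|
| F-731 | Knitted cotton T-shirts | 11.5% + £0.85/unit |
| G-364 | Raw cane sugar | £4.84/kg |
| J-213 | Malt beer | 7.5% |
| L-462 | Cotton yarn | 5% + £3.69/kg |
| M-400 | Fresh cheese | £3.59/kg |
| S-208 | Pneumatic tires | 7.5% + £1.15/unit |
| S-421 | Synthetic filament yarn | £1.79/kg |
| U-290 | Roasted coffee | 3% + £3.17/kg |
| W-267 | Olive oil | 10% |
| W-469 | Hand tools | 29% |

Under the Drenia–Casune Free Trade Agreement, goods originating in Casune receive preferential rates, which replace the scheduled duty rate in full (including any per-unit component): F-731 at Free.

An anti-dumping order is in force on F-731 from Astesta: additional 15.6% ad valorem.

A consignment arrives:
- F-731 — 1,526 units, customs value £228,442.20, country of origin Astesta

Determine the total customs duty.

£63,204.94

Line 1 (F-731, Astesta, 1,526 units, £228,442.20):
Base rate for F-731 is 11.5% + £0.85/unit.
F-731 has an FTA preferential rate, but origin Astesta is not Casune; base rate stands.
Additional duty on F-731 from Astesta: +15.6%. Applied ad valorem rate: 11.5% + 15.6% = 27.1%.
Duty = £228,442.20 × 27.1% + 1,526 × £0.85 = £63,204.94.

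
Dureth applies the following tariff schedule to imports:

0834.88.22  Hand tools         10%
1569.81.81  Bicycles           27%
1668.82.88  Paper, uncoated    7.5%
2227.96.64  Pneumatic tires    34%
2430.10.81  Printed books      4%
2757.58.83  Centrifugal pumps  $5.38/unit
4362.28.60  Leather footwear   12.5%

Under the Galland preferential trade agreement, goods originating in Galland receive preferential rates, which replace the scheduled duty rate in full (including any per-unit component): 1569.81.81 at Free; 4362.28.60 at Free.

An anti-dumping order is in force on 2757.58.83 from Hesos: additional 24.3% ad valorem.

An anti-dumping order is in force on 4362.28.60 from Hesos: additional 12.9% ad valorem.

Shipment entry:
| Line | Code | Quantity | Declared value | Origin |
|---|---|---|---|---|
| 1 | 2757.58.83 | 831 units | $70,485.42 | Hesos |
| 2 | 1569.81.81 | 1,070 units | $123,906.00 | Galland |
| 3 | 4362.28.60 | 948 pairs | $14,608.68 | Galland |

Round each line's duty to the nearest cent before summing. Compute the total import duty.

Line 1 (2757.58.83, Hesos, 831 units, $70,485.42):
Base rate for 2757.58.83 is $5.38/unit.
Additional duty on 2757.58.83 from Hesos: +24.3% ad valorem. Applied ad valorem rate = 24.3%.
Duty = $70,485.42 × 24.3% + 831 × $5.38 = $21,598.74.
Line 2 (1569.81.81, Galland, 1,070 units, $123,906.00):
Base rate for 1569.81.81 is 27%.
Origin Galland qualifies under the Dureth–Galland agreement and 1569.81.81 is covered: preferential rate Free applies instead.
Duty = $123,906.00 × 0% = $0.00.
Line 3 (4362.28.60, Galland, 948 pairs, $14,608.68):
Base rate for 4362.28.60 is 12.5%.
Origin Galland qualifies under the Dureth–Galland agreement and 4362.28.60 is covered: preferential rate Free applies instead.
The additional-duty order on 4362.28.60 targets Hesos, not Galland; it does not apply.
Duty = $14,608.68 × 0% = $0.00.
Total = $21,598.74 + $0.00 + $0.00 = $21,598.74.

$21,598.74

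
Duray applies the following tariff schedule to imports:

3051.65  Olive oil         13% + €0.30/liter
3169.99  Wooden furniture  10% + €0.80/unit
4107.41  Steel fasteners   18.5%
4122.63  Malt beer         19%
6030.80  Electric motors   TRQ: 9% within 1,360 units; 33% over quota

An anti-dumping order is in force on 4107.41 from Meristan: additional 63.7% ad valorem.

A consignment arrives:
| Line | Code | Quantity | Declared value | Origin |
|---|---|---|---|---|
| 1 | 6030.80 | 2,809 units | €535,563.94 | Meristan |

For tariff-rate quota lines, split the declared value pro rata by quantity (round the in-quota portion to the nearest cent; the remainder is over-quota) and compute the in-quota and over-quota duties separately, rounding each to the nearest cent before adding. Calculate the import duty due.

€114,504.67

Line 1 (6030.80, Meristan, 2,809 units, €535,563.94):
Code 6030.80 is under a tariff-rate quota (threshold 1,360 units). In-quota: 1,360 units at 9%; over-quota: 1,449 units at 33%.
Pro-rata value split: in-quota = €535,563.94 × 1,360/2,809 = €259,297.60; over-quota = €535,563.94 − €259,297.60 = €276,266.34.
In-quota duty = €259,297.60 × 9% = €23,336.78. Over-quota duty = €276,266.34 × 33% = €91,167.89.
Line duty = €23,336.78 + €91,167.89 = €114,504.67.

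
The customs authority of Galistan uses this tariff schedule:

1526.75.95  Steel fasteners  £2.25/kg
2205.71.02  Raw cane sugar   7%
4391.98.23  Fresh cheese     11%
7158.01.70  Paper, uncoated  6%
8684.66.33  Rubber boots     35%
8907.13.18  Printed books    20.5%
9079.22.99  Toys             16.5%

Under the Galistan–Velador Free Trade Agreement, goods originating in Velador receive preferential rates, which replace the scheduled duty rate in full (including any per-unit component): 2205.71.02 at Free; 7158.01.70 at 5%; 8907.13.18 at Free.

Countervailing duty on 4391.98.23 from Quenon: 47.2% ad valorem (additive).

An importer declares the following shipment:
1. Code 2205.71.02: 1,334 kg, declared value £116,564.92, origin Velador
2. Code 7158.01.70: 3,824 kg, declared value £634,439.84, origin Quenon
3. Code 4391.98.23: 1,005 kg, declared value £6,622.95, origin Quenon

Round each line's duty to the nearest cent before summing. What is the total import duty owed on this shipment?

Line 1 (2205.71.02, Velador, 1,334 kg, £116,564.92):
Base rate for 2205.71.02 is 7%.
Origin Velador qualifies under the Galistan–Velador agreement and 2205.71.02 is covered: preferential rate Free applies instead.
Duty = £116,564.92 × 0% = £0.00.
Line 2 (7158.01.70, Quenon, 3,824 kg, £634,439.84):
Base rate for 7158.01.70 is 6%.
7158.01.70 has an FTA preferential rate, but origin Quenon is not Velador; base rate stands.
Duty = £634,439.84 × 6% = £38,066.39.
Line 3 (4391.98.23, Quenon, 1,005 kg, £6,622.95):
Base rate for 4391.98.23 is 11%.
Additional duty on 4391.98.23 from Quenon: +47.2%. Applied ad valorem rate: 11% + 47.2% = 58.2%.
Duty = £6,622.95 × 58.2% = £3,854.56.
Total = £0.00 + £38,066.39 + £3,854.56 = £41,920.95.

£41,920.95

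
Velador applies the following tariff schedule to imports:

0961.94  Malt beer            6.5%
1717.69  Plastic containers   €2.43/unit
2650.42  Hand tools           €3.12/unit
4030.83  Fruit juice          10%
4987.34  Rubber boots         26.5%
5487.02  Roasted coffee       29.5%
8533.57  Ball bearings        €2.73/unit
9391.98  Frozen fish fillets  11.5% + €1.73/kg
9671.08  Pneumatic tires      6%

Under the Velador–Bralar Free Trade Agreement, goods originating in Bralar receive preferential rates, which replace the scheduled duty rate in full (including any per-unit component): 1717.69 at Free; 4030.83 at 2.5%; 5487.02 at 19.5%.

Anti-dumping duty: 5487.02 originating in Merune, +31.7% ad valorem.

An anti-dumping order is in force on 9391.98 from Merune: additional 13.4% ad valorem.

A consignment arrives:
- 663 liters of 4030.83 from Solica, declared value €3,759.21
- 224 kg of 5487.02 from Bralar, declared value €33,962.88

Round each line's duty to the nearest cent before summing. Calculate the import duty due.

Line 1 (4030.83, Solica, 663 liters, €3,759.21):
Base rate for 4030.83 is 10%.
4030.83 has an FTA preferential rate, but origin Solica is not Bralar; base rate stands.
Duty = €3,759.21 × 10% = €375.92.
Line 2 (5487.02, Bralar, 224 kg, €33,962.88):
Base rate for 5487.02 is 29.5%.
Origin Bralar qualifies under the Velador–Bralar agreement and 5487.02 is covered: preferential rate 19.5% applies instead.
The additional-duty order on 5487.02 targets Merune, not Bralar; it does not apply.
Duty = €33,962.88 × 19.5% = €6,622.76.
Total = €375.92 + €6,622.76 = €6,998.68.

€6,998.68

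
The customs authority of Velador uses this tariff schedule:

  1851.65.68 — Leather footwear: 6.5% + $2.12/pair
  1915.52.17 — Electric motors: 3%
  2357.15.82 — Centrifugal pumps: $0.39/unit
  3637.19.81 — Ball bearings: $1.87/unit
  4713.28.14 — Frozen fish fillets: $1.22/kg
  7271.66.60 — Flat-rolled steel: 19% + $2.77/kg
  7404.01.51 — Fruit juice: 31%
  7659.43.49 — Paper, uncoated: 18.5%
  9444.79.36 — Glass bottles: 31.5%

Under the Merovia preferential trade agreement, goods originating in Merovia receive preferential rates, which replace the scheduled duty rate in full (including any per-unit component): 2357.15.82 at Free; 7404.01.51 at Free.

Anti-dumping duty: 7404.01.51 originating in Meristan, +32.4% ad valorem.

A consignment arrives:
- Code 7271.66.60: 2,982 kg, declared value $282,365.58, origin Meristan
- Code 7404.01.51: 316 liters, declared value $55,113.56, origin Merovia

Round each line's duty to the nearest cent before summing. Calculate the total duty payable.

Line 1 (7271.66.60, Meristan, 2,982 kg, $282,365.58):
Base rate for 7271.66.60 is 19% + $2.77/kg.
Duty = $282,365.58 × 19% + 2,982 × $2.77 = $61,909.60.
Line 2 (7404.01.51, Merovia, 316 liters, $55,113.56):
Base rate for 7404.01.51 is 31%.
Origin Merovia qualifies under the Velador–Merovia agreement and 7404.01.51 is covered: preferential rate Free applies instead.
The additional-duty order on 7404.01.51 targets Meristan, not Merovia; it does not apply.
Duty = $55,113.56 × 0% = $0.00.
Total = $61,909.60 + $0.00 = $61,909.60.

$61,909.60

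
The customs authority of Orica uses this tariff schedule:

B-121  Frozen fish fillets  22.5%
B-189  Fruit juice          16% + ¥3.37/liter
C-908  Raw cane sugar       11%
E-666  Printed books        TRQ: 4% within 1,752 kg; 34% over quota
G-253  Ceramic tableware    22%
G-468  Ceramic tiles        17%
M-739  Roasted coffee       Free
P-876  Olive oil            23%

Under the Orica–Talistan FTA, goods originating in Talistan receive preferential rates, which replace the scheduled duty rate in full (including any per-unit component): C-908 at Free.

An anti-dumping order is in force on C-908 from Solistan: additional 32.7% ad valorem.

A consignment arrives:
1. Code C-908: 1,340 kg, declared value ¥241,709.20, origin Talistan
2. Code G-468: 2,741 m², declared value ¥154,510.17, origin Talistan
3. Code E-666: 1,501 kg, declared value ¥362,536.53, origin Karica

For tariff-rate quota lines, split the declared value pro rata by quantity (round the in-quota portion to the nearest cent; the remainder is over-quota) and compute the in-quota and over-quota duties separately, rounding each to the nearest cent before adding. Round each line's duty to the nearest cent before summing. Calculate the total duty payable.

¥40,768.19

Line 1 (C-908, Talistan, 1,340 kg, ¥241,709.20):
Base rate for C-908 is 11%.
Origin Talistan qualifies under the Orica–Talistan agreement and C-908 is covered: preferential rate Free applies instead.
The additional-duty order on C-908 targets Solistan, not Talistan; it does not apply.
Duty = ¥241,709.20 × 0% = ¥0.00.
Line 2 (G-468, Talistan, 2,741 m², ¥154,510.17):
Base rate for G-468 is 17%.
Origin Talistan is the FTA partner but G-468 is not on the preference list; base rate stands.
Duty = ¥154,510.17 × 17% = ¥26,266.73.
Line 3 (E-666, Karica, 1,501 kg, ¥362,536.53):
Code E-666 is under a tariff-rate quota (threshold 1,752 kg). Quantity 1,501 kg is within the quota, so the in-quota rate 4% applies to the full value.
Duty = ¥362,536.53 × 4% = ¥14,501.46.
Total = ¥0.00 + ¥26,266.73 + ¥14,501.46 = ¥40,768.19.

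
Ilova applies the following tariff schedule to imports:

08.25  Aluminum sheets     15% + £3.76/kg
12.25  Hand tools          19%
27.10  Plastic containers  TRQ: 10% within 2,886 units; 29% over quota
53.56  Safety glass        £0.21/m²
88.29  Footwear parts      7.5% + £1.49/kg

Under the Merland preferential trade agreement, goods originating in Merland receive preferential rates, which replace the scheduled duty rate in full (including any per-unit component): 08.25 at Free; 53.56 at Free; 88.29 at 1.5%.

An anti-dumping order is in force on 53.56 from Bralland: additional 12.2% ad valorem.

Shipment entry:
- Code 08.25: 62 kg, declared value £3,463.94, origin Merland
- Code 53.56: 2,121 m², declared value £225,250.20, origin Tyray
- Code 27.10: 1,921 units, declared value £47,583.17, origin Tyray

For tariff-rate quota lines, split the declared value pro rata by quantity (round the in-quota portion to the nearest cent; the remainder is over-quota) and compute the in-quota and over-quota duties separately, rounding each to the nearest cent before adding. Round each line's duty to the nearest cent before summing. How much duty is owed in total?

Line 1 (08.25, Merland, 62 kg, £3,463.94):
Base rate for 08.25 is 15% + £3.76/kg.
Origin Merland qualifies under the Ilova–Merland agreement and 08.25 is covered: preferential rate Free applies instead.
Duty = £3,463.94 × 0% = £0.00.
Line 2 (53.56, Tyray, 2,121 m², £225,250.20):
Base rate for 53.56 is £0.21/m².
53.56 has an FTA preferential rate, but origin Tyray is not Merland; base rate stands.
The additional-duty order on 53.56 targets Bralland, not Tyray; it does not apply.
Duty = 2,121 × £0.21 = £445.41.
Line 3 (27.10, Tyray, 1,921 units, £47,583.17):
Code 27.10 is under a tariff-rate quota (threshold 2,886 units). Quantity 1,921 units is within the quota, so the in-quota rate 10% applies to the full value.
Duty = £47,583.17 × 10% = £4,758.32.
Total = £0.00 + £445.41 + £4,758.32 = £5,203.73.

£5,203.73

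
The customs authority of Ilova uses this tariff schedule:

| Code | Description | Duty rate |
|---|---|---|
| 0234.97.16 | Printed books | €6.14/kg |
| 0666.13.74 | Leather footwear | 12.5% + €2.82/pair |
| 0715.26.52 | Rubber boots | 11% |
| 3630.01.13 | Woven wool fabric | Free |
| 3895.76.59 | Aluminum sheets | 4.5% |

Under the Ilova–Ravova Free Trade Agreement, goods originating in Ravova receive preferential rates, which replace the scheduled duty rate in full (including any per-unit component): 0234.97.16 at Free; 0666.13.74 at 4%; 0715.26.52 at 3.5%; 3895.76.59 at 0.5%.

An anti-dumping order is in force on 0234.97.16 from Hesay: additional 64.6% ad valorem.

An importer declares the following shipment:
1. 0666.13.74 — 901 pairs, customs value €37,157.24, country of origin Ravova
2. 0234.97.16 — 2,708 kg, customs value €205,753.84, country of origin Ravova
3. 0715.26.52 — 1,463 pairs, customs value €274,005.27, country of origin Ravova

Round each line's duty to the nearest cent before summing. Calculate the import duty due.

Line 1 (0666.13.74, Ravova, 901 pairs, €37,157.24):
Base rate for 0666.13.74 is 12.5% + €2.82/pair.
Origin Ravova qualifies under the Ilova–Ravova agreement and 0666.13.74 is covered: preferential rate 4% applies instead.
Duty = €37,157.24 × 4% = €1,486.29.
Line 2 (0234.97.16, Ravova, 2,708 kg, €205,753.84):
Base rate for 0234.97.16 is €6.14/kg.
Origin Ravova qualifies under the Ilova–Ravova agreement and 0234.97.16 is covered: preferential rate Free applies instead.
The additional-duty order on 0234.97.16 targets Hesay, not Ravova; it does not apply.
Duty = €205,753.84 × 0% = €0.00.
Line 3 (0715.26.52, Ravova, 1,463 pairs, €274,005.27):
Base rate for 0715.26.52 is 11%.
Origin Ravova qualifies under the Ilova–Ravova agreement and 0715.26.52 is covered: preferential rate 3.5% applies instead.
Duty = €274,005.27 × 3.5% = €9,590.18.
Total = €1,486.29 + €0.00 + €9,590.18 = €11,076.47.

€11,076.47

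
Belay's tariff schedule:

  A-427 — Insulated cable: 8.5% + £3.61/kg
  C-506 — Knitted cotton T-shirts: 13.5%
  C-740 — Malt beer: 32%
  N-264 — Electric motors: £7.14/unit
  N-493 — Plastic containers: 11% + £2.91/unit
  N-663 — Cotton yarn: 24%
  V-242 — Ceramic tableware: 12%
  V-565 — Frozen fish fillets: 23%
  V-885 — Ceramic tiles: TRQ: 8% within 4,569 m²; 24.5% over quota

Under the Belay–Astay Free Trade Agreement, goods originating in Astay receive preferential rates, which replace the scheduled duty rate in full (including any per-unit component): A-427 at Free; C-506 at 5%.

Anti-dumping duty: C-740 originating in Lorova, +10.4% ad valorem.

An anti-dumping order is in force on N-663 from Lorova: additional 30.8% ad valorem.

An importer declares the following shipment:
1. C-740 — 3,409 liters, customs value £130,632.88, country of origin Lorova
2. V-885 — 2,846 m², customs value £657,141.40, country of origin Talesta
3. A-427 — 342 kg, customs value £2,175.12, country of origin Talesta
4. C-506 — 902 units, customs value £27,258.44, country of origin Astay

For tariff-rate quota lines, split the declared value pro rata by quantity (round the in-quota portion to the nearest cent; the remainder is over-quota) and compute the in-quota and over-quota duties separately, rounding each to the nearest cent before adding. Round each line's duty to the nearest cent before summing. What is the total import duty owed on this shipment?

Line 1 (C-740, Lorova, 3,409 liters, £130,632.88):
Base rate for C-740 is 32%.
Additional duty on C-740 from Lorova: +10.4%. Applied ad valorem rate: 32% + 10.4% = 42.4%.
Duty = £130,632.88 × 42.4% = £55,388.34.
Line 2 (V-885, Talesta, 2,846 m², £657,141.40):
Code V-885 is under a tariff-rate quota (threshold 4,569 m²). Quantity 2,846 m² is within the quota, so the in-quota rate 8% applies to the full value.
Duty = £657,141.40 × 8% = £52,571.31.
Line 3 (A-427, Talesta, 342 kg, £2,175.12):
Base rate for A-427 is 8.5% + £3.61/kg.
A-427 has an FTA preferential rate, but origin Talesta is not Astay; base rate stands.
Duty = £2,175.12 × 8.5% + 342 × £3.61 = £1,419.51.
Line 4 (C-506, Astay, 902 units, £27,258.44):
Base rate for C-506 is 13.5%.
Origin Astay qualifies under the Belay–Astay agreement and C-506 is covered: preferential rate 5% applies instead.
Duty = £27,258.44 × 5% = £1,362.92.
Total = £55,388.34 + £52,571.31 + £1,419.51 + £1,362.92 = £110,742.08.

£110,742.08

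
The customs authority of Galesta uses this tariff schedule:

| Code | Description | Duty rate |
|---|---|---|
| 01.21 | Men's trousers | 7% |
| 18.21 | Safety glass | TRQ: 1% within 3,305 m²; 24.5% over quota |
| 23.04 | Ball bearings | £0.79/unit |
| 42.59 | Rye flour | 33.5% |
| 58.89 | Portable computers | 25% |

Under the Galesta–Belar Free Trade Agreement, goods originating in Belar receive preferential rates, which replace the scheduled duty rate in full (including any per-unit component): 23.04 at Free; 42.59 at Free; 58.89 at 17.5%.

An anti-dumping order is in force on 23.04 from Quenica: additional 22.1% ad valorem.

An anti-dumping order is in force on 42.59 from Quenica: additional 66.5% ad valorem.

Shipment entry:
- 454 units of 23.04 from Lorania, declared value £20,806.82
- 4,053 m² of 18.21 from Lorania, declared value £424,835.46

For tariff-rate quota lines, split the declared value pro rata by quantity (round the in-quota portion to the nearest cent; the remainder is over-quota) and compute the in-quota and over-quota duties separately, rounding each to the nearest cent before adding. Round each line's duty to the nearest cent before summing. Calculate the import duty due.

£23,032.27

Line 1 (23.04, Lorania, 454 units, £20,806.82):
Base rate for 23.04 is £0.79/unit.
23.04 has an FTA preferential rate, but origin Lorania is not Belar; base rate stands.
The additional-duty order on 23.04 targets Quenica, not Lorania; it does not apply.
Duty = 454 × £0.79 = £358.66.
Line 2 (18.21, Lorania, 4,053 m², £424,835.46):
Code 18.21 is under a tariff-rate quota (threshold 3,305 m²). In-quota: 3,305 m² at 1%; over-quota: 748 m² at 24.5%.
Pro-rata value split: in-quota = £424,835.46 × 3,305/4,053 = £346,430.10; over-quota = £424,835.46 − £346,430.10 = £78,405.36.
In-quota duty = £346,430.10 × 1% = £3,464.30. Over-quota duty = £78,405.36 × 24.5% = £19,209.31.
Line duty = £3,464.30 + £19,209.31 = £22,673.61.
Total = £358.66 + £22,673.61 = £23,032.27.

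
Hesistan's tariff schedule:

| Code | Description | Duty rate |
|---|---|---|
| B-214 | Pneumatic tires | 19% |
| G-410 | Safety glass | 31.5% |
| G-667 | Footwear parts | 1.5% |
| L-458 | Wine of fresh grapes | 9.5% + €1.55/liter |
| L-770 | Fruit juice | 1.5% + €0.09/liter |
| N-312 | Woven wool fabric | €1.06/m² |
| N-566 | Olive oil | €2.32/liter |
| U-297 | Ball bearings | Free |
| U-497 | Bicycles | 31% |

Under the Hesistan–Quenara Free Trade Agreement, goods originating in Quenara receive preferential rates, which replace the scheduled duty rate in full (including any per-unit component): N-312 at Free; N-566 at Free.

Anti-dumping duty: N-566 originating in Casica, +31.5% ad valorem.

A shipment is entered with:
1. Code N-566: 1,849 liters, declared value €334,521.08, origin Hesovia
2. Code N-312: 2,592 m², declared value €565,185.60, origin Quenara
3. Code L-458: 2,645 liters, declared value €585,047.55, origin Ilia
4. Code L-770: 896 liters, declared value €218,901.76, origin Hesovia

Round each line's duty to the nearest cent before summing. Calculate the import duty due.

Line 1 (N-566, Hesovia, 1,849 liters, €334,521.08):
Base rate for N-566 is €2.32/liter.
N-566 has an FTA preferential rate, but origin Hesovia is not Quenara; base rate stands.
The additional-duty order on N-566 targets Casica, not Hesovia; it does not apply.
Duty = 1,849 × €2.32 = €4,289.68.
Line 2 (N-312, Quenara, 2,592 m², €565,185.60):
Base rate for N-312 is €1.06/m².
Origin Quenara qualifies under the Hesistan–Quenara agreement and N-312 is covered: preferential rate Free applies instead.
Duty = €565,185.60 × 0% = €0.00.
Line 3 (L-458, Ilia, 2,645 liters, €585,047.55):
Base rate for L-458 is 9.5% + €1.55/liter.
Duty = €585,047.55 × 9.5% + 2,645 × €1.55 = €59,679.27.
Line 4 (L-770, Hesovia, 896 liters, €218,901.76):
Base rate for L-770 is 1.5% + €0.09/liter.
Duty = €218,901.76 × 1.5% + 896 × €0.09 = €3,364.17.
Total = €4,289.68 + €0.00 + €59,679.27 + €3,364.17 = €67,333.12.

€67,333.12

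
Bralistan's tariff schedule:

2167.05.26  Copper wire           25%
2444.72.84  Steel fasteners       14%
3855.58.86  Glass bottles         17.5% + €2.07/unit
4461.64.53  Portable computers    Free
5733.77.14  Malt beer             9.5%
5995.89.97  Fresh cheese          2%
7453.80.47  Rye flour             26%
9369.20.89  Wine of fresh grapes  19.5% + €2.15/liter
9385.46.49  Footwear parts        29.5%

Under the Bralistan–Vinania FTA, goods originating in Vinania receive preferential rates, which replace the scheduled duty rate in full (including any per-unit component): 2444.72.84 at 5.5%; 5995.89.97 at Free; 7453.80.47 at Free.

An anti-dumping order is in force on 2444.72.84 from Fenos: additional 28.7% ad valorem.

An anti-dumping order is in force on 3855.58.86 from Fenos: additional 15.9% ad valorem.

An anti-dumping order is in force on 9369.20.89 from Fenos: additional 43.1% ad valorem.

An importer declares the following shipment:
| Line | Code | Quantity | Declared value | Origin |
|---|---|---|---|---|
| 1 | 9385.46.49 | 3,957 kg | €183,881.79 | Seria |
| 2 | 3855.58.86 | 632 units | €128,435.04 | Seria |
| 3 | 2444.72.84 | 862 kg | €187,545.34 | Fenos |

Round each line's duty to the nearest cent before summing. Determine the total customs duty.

Line 1 (9385.46.49, Seria, 3,957 kg, €183,881.79):
Base rate for 9385.46.49 is 29.5%.
Duty = €183,881.79 × 29.5% = €54,245.13.
Line 2 (3855.58.86, Seria, 632 units, €128,435.04):
Base rate for 3855.58.86 is 17.5% + €2.07/unit.
The additional-duty order on 3855.58.86 targets Fenos, not Seria; it does not apply.
Duty = €128,435.04 × 17.5% + 632 × €2.07 = €23,784.37.
Line 3 (2444.72.84, Fenos, 862 kg, €187,545.34):
Base rate for 2444.72.84 is 14%.
2444.72.84 has an FTA preferential rate, but origin Fenos is not Vinania; base rate stands.
Additional duty on 2444.72.84 from Fenos: +28.7%. Applied ad valorem rate: 14% + 28.7% = 42.7%.
Duty = €187,545.34 × 42.7% = €80,081.86.
Total = €54,245.13 + €23,784.37 + €80,081.86 = €158,111.36.

€158,111.36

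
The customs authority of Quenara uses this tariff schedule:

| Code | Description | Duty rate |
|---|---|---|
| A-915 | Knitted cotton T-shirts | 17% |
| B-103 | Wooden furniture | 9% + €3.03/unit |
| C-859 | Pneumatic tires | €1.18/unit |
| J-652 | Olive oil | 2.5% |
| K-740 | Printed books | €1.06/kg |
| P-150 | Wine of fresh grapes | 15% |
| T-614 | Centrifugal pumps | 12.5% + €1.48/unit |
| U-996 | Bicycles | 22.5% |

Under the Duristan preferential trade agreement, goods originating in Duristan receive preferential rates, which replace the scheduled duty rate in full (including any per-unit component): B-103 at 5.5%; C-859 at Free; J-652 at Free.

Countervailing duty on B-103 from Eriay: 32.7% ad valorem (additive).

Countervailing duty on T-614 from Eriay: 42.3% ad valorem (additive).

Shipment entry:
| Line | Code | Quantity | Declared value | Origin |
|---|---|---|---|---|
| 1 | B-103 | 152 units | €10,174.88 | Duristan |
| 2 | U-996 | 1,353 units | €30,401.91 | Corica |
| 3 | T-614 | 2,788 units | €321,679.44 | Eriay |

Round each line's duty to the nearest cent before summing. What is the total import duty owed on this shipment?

€187,806.62

Line 1 (B-103, Duristan, 152 units, €10,174.88):
Base rate for B-103 is 9% + €3.03/unit.
Origin Duristan qualifies under the Quenara–Duristan agreement and B-103 is covered: preferential rate 5.5% applies instead.
The additional-duty order on B-103 targets Eriay, not Duristan; it does not apply.
Duty = €10,174.88 × 5.5% = €559.62.
Line 2 (U-996, Corica, 1,353 units, €30,401.91):
Base rate for U-996 is 22.5%.
Duty = €30,401.91 × 22.5% = €6,840.43.
Line 3 (T-614, Eriay, 2,788 units, €321,679.44):
Base rate for T-614 is 12.5% + €1.48/unit.
Additional duty on T-614 from Eriay: +42.3%. Applied ad valorem rate: 12.5% + 42.3% = 54.8%.
Duty = €321,679.44 × 54.8% + 2,788 × €1.48 = €180,406.57.
Total = €559.62 + €6,840.43 + €180,406.57 = €187,806.62.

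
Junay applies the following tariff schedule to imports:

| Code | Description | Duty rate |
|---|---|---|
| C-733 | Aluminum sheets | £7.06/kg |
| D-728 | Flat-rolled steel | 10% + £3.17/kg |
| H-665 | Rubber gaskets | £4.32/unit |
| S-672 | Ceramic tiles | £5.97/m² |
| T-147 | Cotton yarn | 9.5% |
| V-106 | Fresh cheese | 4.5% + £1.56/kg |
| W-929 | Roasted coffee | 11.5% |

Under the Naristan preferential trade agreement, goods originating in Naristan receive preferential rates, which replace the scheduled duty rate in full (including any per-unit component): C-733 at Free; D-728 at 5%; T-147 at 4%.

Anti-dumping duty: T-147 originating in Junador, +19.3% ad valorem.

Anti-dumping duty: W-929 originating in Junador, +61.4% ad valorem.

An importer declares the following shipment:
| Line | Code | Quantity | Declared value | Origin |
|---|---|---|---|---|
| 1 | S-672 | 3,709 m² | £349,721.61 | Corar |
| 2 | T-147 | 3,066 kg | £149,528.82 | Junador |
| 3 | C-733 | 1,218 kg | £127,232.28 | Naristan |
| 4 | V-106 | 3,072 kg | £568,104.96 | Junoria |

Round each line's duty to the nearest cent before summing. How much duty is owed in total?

Line 1 (S-672, Corar, 3,709 m², £349,721.61):
Base rate for S-672 is £5.97/m².
Duty = 3,709 × £5.97 = £22,142.73.
Line 2 (T-147, Junador, 3,066 kg, £149,528.82):
Base rate for T-147 is 9.5%.
T-147 has an FTA preferential rate, but origin Junador is not Naristan; base rate stands.
Additional duty on T-147 from Junador: +19.3%. Applied ad valorem rate: 9.5% + 19.3% = 28.8%.
Duty = £149,528.82 × 28.8% = £43,064.30.
Line 3 (C-733, Naristan, 1,218 kg, £127,232.28):
Base rate for C-733 is £7.06/kg.
Origin Naristan qualifies under the Junay–Naristan agreement and C-733 is covered: preferential rate Free applies instead.
Duty = £127,232.28 × 0% = £0.00.
Line 4 (V-106, Junoria, 3,072 kg, £568,104.96):
Base rate for V-106 is 4.5% + £1.56/kg.
Duty = £568,104.96 × 4.5% + 3,072 × £1.56 = £30,357.04.
Total = £22,142.73 + £43,064.30 + £0.00 + £30,357.04 = £95,564.07.

£95,564.07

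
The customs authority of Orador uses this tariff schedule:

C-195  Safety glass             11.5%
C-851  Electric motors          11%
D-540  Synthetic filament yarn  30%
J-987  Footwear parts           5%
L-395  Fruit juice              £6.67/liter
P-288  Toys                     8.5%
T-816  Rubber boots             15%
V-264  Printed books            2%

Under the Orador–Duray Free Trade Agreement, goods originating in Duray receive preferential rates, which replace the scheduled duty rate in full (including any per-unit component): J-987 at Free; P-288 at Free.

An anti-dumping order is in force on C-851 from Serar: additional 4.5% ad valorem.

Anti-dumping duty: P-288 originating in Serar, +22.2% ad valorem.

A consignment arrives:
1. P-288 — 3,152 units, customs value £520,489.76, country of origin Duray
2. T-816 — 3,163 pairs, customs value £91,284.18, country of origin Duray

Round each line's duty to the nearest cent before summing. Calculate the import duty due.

Line 1 (P-288, Duray, 3,152 units, £520,489.76):
Base rate for P-288 is 8.5%.
Origin Duray qualifies under the Orador–Duray agreement and P-288 is covered: preferential rate Free applies instead.
The additional-duty order on P-288 targets Serar, not Duray; it does not apply.
Duty = £520,489.76 × 0% = £0.00.
Line 2 (T-816, Duray, 3,163 pairs, £91,284.18):
Base rate for T-816 is 15%.
Origin Duray is the FTA partner but T-816 is not on the preference list; base rate stands.
Duty = £91,284.18 × 15% = £13,692.63.
Total = £0.00 + £13,692.63 = £13,692.63.

£13,692.63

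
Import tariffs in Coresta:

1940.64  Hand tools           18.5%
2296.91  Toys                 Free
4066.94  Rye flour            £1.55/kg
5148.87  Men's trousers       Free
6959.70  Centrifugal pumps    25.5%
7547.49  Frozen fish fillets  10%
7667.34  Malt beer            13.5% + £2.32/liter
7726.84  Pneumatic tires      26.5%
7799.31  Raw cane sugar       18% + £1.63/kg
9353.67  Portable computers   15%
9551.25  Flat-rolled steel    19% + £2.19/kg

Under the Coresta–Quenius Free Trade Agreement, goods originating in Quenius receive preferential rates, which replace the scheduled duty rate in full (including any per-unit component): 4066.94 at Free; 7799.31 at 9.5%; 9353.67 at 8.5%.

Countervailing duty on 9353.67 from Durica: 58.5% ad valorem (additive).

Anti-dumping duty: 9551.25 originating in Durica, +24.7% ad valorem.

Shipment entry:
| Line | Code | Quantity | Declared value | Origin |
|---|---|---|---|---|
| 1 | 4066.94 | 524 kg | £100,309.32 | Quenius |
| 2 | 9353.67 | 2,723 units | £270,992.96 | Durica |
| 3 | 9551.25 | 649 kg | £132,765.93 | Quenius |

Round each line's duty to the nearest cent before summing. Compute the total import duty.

Line 1 (4066.94, Quenius, 524 kg, £100,309.32):
Base rate for 4066.94 is £1.55/kg.
Origin Quenius qualifies under the Coresta–Quenius agreement and 4066.94 is covered: preferential rate Free applies instead.
Duty = £100,309.32 × 0% = £0.00.
Line 2 (9353.67, Durica, 2,723 units, £270,992.96):
Base rate for 9353.67 is 15%.
9353.67 has an FTA preferential rate, but origin Durica is not Quenius; base rate stands.
Additional duty on 9353.67 from Durica: +58.5%. Applied ad valorem rate: 15% + 58.5% = 73.5%.
Duty = £270,992.96 × 73.5% = £199,179.83.
Line 3 (9551.25, Quenius, 649 kg, £132,765.93):
Base rate for 9551.25 is 19% + £2.19/kg.
Origin Quenius is the FTA partner but 9551.25 is not on the preference list; base rate stands.
The additional-duty order on 9551.25 targets Durica, not Quenius; it does not apply.
Duty = £132,765.93 × 19% + 649 × £2.19 = £26,646.84.
Total = £0.00 + £199,179.83 + £26,646.84 = £225,826.67.

£225,826.67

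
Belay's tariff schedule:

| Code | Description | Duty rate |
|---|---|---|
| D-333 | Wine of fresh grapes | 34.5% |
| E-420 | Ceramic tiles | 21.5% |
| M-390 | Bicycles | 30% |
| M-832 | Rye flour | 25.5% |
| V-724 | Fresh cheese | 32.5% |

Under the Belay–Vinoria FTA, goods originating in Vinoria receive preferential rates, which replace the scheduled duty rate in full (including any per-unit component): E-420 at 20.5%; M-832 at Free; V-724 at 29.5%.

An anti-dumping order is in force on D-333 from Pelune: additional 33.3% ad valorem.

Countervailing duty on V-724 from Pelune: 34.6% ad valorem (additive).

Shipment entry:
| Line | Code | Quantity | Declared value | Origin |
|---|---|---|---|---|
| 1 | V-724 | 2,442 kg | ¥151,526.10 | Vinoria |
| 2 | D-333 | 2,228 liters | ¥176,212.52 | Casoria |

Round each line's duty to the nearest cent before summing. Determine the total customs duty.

¥105,493.52

Line 1 (V-724, Vinoria, 2,442 kg, ¥151,526.10):
Base rate for V-724 is 32.5%.
Origin Vinoria qualifies under the Belay–Vinoria agreement and V-724 is covered: preferential rate 29.5% applies instead.
The additional-duty order on V-724 targets Pelune, not Vinoria; it does not apply.
Duty = ¥151,526.10 × 29.5% = ¥44,700.20.
Line 2 (D-333, Casoria, 2,228 liters, ¥176,212.52):
Base rate for D-333 is 34.5%.
The additional-duty order on D-333 targets Pelune, not Casoria; it does not apply.
Duty = ¥176,212.52 × 34.5% = ¥60,793.32.
Total = ¥44,700.20 + ¥60,793.32 = ¥105,493.52.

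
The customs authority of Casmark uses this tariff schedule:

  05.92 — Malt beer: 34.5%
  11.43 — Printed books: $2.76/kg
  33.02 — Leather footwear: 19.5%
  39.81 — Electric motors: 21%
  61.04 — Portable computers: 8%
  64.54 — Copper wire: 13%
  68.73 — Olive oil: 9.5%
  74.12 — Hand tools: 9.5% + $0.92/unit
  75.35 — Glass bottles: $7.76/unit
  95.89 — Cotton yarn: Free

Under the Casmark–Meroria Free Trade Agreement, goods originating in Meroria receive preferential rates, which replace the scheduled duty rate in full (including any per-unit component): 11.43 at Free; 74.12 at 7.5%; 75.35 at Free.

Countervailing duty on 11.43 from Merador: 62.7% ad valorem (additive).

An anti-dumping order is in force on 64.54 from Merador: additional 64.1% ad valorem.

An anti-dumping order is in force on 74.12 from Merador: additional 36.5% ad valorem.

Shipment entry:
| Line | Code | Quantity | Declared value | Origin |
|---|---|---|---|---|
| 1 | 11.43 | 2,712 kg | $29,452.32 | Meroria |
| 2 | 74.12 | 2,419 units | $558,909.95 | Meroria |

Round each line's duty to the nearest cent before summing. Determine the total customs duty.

Line 1 (11.43, Meroria, 2,712 kg, $29,452.32):
Base rate for 11.43 is $2.76/kg.
Origin Meroria qualifies under the Casmark–Meroria agreement and 11.43 is covered: preferential rate Free applies instead.
The additional-duty order on 11.43 targets Merador, not Meroria; it does not apply.
Duty = $29,452.32 × 0% = $0.00.
Line 2 (74.12, Meroria, 2,419 units, $558,909.95):
Base rate for 74.12 is 9.5% + $0.92/unit.
Origin Meroria qualifies under the Casmark–Meroria agreement and 74.12 is covered: preferential rate 7.5% applies instead.
The additional-duty order on 74.12 targets Merador, not Meroria; it does not apply.
Duty = $558,909.95 × 7.5% = $41,918.25.
Total = $0.00 + $41,918.25 = $41,918.25.

$41,918.25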